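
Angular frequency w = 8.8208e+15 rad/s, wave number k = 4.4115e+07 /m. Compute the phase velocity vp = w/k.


vp = w / k
= 8.8208e+15 / 4.4115e+07
= 1.9995e+08 m/s

1.9995e+08


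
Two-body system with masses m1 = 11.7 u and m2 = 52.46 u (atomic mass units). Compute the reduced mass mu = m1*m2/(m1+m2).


mu = m1 * m2 / (m1 + m2)
= 11.7 * 52.46 / (11.7 + 52.46)
= 613.782 / 64.16
= 9.5664 u

9.5664


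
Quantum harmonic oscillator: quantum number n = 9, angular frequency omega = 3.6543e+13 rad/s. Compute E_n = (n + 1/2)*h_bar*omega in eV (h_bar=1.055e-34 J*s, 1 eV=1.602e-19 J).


E = (n + 1/2) * h_bar * omega
= (9 + 0.5) * 1.055e-34 * 3.6543e+13
= 9.5 * 3.8553e-21
= 3.6625e-20 J
= 0.2286 eV

0.2286


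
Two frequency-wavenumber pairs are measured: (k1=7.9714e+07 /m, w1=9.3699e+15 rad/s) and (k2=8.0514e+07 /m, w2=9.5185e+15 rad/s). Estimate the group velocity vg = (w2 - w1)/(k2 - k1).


vg = (w2 - w1) / (k2 - k1)
= (9.5185e+15 - 9.3699e+15) / (8.0514e+07 - 7.9714e+07)
= 1.4860e+14 / 8.0000e+05
= 1.8575e+08 m/s

1.8575e+08


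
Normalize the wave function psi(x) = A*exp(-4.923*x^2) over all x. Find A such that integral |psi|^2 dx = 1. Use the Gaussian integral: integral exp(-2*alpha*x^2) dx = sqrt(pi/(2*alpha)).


integral |psi|^2 dx = A^2 * sqrt(pi/(2*alpha)) = 1
A^2 = sqrt(2*alpha/pi)
= sqrt(2 * 4.923 / pi)
= 1.770333
A = sqrt(1.770333)
= 1.3305

1.3305


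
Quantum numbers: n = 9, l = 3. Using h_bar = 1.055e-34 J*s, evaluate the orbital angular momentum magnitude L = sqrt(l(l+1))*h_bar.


L = sqrt(l*(l+1)) * h_bar
= sqrt(3 * 4) * 1.055e-34
= sqrt(12) * 1.055e-34
= 3.4641 * 1.055e-34
= 3.6546e-34 J*s

3.6546e-34


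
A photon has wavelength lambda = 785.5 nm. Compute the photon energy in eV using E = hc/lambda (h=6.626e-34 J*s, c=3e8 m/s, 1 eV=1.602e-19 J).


E = hc / lambda
= (6.626e-34)(3e8) / (785.5e-9)
= 1.9878e-25 / 7.8550e-07
= 2.5306e-19 J
Converting to eV: 2.5306e-19 / 1.602e-19
= 1.5797 eV

1.5797


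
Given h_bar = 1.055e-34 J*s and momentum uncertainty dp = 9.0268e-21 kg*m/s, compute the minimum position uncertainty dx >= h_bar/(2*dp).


dx = h_bar / (2 * dp)
= 1.055e-34 / (2 * 9.0268e-21)
= 1.055e-34 / 1.8054e-20
= 5.8437e-15 m

5.8437e-15


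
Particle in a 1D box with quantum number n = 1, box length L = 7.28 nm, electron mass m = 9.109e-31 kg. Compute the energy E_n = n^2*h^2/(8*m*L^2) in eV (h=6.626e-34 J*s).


E = n^2 * h^2 / (8 * m * L^2)
= 1^2 * (6.626e-34)^2 / (8 * 9.109e-31 * (7.28e-9)^2)
= 1 * 4.3904e-67 / (8 * 9.109e-31 * 5.2998e-17)
= 1.1368e-21 J
= 0.0071 eV

0.0071


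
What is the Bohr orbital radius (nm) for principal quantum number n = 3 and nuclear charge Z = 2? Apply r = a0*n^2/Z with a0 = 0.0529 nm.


r = a0 * n^2 / Z
= 0.0529 * 3^2 / 2
= 0.0529 * 9 / 2
= 0.2381 nm

0.2381


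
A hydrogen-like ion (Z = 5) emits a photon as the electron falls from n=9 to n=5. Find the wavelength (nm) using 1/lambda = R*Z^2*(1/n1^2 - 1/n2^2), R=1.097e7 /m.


1/lambda = R * Z^2 * (1/n1^2 - 1/n2^2)
= 1.097e7 * 5^2 * (1/5^2 - 1/9^2)
= 1.097e7 * 25 * (0.04 - 0.012346)
= 7.5842e+06 /m
lambda = 1 / 7.5842e+06
= 131.8531 nm

131.8531


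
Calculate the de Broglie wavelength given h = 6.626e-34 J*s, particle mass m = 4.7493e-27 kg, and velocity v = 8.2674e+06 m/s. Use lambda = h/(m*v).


lambda = h / (m * v)
= 6.626e-34 / (4.7493e-27 * 8.2674e+06)
= 6.626e-34 / 3.9264e-20
= 1.6875e-14 m

1.6875e-14


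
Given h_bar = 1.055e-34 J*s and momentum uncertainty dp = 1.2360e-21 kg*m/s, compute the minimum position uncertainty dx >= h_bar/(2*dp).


dx = h_bar / (2 * dp)
= 1.055e-34 / (2 * 1.2360e-21)
= 1.055e-34 / 2.4720e-21
= 4.2678e-14 m

4.2678e-14


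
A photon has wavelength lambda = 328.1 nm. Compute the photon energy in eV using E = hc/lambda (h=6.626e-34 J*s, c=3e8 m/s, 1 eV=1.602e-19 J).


E = hc / lambda
= (6.626e-34)(3e8) / (328.1e-9)
= 1.9878e-25 / 3.2810e-07
= 6.0585e-19 J
Converting to eV: 6.0585e-19 / 1.602e-19
= 3.7818 eV

3.7818


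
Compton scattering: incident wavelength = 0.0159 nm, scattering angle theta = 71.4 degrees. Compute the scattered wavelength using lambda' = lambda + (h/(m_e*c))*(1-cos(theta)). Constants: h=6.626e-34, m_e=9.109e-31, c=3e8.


Compton wavelength: h/(m_e*c) = 2.4247e-12 m
d_lambda = 2.4247e-12 * (1 - cos(71.4 deg))
= 2.4247e-12 * 0.681041
= 1.6513e-12 m = 0.001651 nm
lambda' = 0.0159 + 0.001651
= 0.017551 nm

0.017551


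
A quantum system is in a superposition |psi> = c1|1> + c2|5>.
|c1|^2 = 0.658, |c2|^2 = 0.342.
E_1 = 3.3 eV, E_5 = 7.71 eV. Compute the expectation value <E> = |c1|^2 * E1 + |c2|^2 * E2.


<E> = |c1|^2 * E1 + |c2|^2 * E2
= 0.658 * 3.3 + 0.342 * 7.71
= 2.1714 + 2.6368
= 4.8082 eV

4.8082


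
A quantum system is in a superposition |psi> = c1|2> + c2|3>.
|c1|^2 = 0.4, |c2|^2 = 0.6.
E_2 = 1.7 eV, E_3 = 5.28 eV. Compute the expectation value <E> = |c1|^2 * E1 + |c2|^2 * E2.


<E> = |c1|^2 * E1 + |c2|^2 * E2
= 0.4 * 1.7 + 0.6 * 5.28
= 0.68 + 3.168
= 3.848 eV

3.848


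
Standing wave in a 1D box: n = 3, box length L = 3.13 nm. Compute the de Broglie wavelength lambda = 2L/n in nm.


lambda = 2L / n
= 2 * 3.13 / 3
= 6.26 / 3
= 2.0867 nm

2.0867


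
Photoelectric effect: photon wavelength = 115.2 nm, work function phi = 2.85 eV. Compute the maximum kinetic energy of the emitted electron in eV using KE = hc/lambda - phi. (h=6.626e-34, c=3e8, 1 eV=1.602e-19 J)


E_photon = hc / lambda
= (6.626e-34)(3e8) / (115.2e-9)
= 1.7255e-18 J
= 10.771 eV
KE = E_photon - phi
= 10.771 - 2.85
= 7.921 eV

7.921


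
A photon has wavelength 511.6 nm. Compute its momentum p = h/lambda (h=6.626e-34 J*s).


p = h / lambda
= 6.626e-34 / (511.6e-9)
= 6.626e-34 / 5.1160e-07
= 1.2952e-27 kg*m/s

1.2952e-27


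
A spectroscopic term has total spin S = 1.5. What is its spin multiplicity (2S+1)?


Spin multiplicity = 2S + 1
= 2 * 1.5 + 1
= 3.0 + 1
= 4

4


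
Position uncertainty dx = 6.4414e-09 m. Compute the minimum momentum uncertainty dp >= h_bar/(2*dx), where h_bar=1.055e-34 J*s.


dp = h_bar / (2 * dx)
= 1.055e-34 / (2 * 6.4414e-09)
= 1.055e-34 / 1.2883e-08
= 8.1892e-27 kg*m/s

8.1892e-27


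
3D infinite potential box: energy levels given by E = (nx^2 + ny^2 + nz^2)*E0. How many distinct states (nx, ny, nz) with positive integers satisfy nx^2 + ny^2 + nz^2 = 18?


Enumerate all (nx, ny, nz) with nx^2 + ny^2 + nz^2 = 18:
(1,1,4)
(1,4,1)
(4,1,1)
Total degeneracy = 3

3


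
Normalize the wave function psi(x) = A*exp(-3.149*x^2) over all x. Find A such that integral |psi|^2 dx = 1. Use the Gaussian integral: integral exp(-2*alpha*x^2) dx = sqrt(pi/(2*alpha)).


integral |psi|^2 dx = A^2 * sqrt(pi/(2*alpha)) = 1
A^2 = sqrt(2*alpha/pi)
= sqrt(2 * 3.149 / pi)
= 1.41588
A = sqrt(1.41588)
= 1.1899

1.1899


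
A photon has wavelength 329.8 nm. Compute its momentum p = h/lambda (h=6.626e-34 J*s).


p = h / lambda
= 6.626e-34 / (329.8e-9)
= 6.626e-34 / 3.2980e-07
= 2.0091e-27 kg*m/s

2.0091e-27


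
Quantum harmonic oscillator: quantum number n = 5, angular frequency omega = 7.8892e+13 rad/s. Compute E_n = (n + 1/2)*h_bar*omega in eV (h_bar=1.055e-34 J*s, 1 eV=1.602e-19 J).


E = (n + 1/2) * h_bar * omega
= (5 + 0.5) * 1.055e-34 * 7.8892e+13
= 5.5 * 8.3231e-21
= 4.5777e-20 J
= 0.2857 eV

0.2857


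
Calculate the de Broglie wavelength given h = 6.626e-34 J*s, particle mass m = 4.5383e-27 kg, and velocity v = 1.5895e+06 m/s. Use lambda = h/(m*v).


lambda = h / (m * v)
= 6.626e-34 / (4.5383e-27 * 1.5895e+06)
= 6.626e-34 / 7.2136e-21
= 9.1854e-14 m

9.1854e-14


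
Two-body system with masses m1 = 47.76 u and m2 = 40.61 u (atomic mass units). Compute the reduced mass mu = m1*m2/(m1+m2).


mu = m1 * m2 / (m1 + m2)
= 47.76 * 40.61 / (47.76 + 40.61)
= 1939.5336 / 88.37
= 21.9479 u

21.9479


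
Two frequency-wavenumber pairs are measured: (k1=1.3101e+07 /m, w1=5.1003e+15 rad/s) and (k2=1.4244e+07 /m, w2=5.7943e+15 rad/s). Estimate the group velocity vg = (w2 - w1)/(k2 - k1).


vg = (w2 - w1) / (k2 - k1)
= (5.7943e+15 - 5.1003e+15) / (1.4244e+07 - 1.3101e+07)
= 6.9400e+14 / 1.1430e+06
= 6.0717e+08 m/s

6.0717e+08


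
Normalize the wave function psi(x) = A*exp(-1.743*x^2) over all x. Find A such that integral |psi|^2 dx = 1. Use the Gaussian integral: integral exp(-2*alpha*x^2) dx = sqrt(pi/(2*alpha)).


integral |psi|^2 dx = A^2 * sqrt(pi/(2*alpha)) = 1
A^2 = sqrt(2*alpha/pi)
= sqrt(2 * 1.743 / pi)
= 1.053389
A = sqrt(1.053389)
= 1.0263

1.0263


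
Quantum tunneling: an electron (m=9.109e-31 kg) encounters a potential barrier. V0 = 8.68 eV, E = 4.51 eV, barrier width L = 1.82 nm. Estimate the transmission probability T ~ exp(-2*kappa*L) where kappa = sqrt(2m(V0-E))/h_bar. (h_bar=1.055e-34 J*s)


V0 - E = 4.17 eV = 6.6803e-19 J
kappa = sqrt(2 * m * (V0-E)) / h_bar
= sqrt(2 * 9.109e-31 * 6.6803e-19) / 1.055e-34
= 1.0457e+10 /m
2*kappa*L = 2 * 1.0457e+10 * 1.82e-9
= 38.0626
T = exp(-38.0626) = 2.948620e-17

2.948620e-17


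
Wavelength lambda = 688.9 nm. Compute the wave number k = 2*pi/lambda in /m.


k = 2 * pi / lambda
= 6.2832 / (688.9e-9)
= 6.2832 / 6.8890e-07
= 9.1206e+06 /m

9.1206e+06


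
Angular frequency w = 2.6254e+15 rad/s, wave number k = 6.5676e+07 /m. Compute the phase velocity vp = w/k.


vp = w / k
= 2.6254e+15 / 6.5676e+07
= 3.9975e+07 m/s

3.9975e+07


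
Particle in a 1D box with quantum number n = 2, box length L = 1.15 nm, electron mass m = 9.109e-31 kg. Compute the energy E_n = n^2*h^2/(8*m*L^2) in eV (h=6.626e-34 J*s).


E = n^2 * h^2 / (8 * m * L^2)
= 2^2 * (6.626e-34)^2 / (8 * 9.109e-31 * (1.15e-9)^2)
= 4 * 4.3904e-67 / (8 * 9.109e-31 * 1.3225e-18)
= 1.8222e-19 J
= 1.1375 eV

1.1375


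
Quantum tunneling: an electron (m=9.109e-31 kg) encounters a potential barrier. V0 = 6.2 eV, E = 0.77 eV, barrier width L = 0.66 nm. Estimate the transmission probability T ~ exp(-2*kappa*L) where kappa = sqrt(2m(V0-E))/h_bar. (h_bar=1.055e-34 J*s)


V0 - E = 5.43 eV = 8.6989e-19 J
kappa = sqrt(2 * m * (V0-E)) / h_bar
= sqrt(2 * 9.109e-31 * 8.6989e-19) / 1.055e-34
= 1.1932e+10 /m
2*kappa*L = 2 * 1.1932e+10 * 0.66e-9
= 15.7508
T = exp(-15.7508) = 1.443805e-07

1.443805e-07


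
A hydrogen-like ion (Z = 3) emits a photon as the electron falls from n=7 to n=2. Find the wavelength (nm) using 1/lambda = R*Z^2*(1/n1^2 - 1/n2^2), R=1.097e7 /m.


1/lambda = R * Z^2 * (1/n1^2 - 1/n2^2)
= 1.097e7 * 3^2 * (1/2^2 - 1/7^2)
= 1.097e7 * 9 * (0.25 - 0.020408)
= 2.2668e+07 /m
lambda = 1 / 2.2668e+07
= 44.1158 nm

44.1158


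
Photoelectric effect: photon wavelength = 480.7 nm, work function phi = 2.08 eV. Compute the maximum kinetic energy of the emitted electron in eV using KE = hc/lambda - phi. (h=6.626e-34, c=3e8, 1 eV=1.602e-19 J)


E_photon = hc / lambda
= (6.626e-34)(3e8) / (480.7e-9)
= 4.1352e-19 J
= 2.5813 eV
KE = E_photon - phi
= 2.5813 - 2.08
= 0.5013 eV

0.5013


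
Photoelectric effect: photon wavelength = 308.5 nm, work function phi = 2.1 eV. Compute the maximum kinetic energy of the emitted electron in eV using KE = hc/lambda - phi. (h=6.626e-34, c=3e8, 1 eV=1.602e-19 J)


E_photon = hc / lambda
= (6.626e-34)(3e8) / (308.5e-9)
= 6.4434e-19 J
= 4.0221 eV
KE = E_photon - phi
= 4.0221 - 2.1
= 1.9221 eV

1.9221


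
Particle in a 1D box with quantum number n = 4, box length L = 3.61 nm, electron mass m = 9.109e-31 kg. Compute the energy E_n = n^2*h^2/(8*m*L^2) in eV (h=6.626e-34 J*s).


E = n^2 * h^2 / (8 * m * L^2)
= 4^2 * (6.626e-34)^2 / (8 * 9.109e-31 * (3.61e-9)^2)
= 16 * 4.3904e-67 / (8 * 9.109e-31 * 1.3032e-17)
= 7.3969e-20 J
= 0.4617 eV

0.4617


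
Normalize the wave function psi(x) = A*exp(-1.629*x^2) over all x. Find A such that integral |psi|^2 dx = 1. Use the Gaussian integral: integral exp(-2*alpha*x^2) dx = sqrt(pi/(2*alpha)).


integral |psi|^2 dx = A^2 * sqrt(pi/(2*alpha)) = 1
A^2 = sqrt(2*alpha/pi)
= sqrt(2 * 1.629 / pi)
= 1.018358
A = sqrt(1.018358)
= 1.0091

1.0091


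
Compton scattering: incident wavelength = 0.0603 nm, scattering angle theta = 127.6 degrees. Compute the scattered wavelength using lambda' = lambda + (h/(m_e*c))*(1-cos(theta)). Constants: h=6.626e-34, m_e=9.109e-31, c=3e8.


Compton wavelength: h/(m_e*c) = 2.4247e-12 m
d_lambda = 2.4247e-12 * (1 - cos(127.6 deg))
= 2.4247e-12 * 1.610145
= 3.9041e-12 m = 0.003904 nm
lambda' = 0.0603 + 0.003904
= 0.064204 nm

0.064204


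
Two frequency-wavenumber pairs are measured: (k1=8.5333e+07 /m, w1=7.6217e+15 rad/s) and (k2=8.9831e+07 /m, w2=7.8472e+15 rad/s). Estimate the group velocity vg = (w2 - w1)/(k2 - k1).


vg = (w2 - w1) / (k2 - k1)
= (7.8472e+15 - 7.6217e+15) / (8.9831e+07 - 8.5333e+07)
= 2.2550e+14 / 4.4980e+06
= 5.0133e+07 m/s

5.0133e+07


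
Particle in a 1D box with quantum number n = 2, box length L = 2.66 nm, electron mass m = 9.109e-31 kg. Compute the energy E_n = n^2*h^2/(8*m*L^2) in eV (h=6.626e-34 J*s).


E = n^2 * h^2 / (8 * m * L^2)
= 2^2 * (6.626e-34)^2 / (8 * 9.109e-31 * (2.66e-9)^2)
= 4 * 4.3904e-67 / (8 * 9.109e-31 * 7.0756e-18)
= 3.4060e-20 J
= 0.2126 eV

0.2126


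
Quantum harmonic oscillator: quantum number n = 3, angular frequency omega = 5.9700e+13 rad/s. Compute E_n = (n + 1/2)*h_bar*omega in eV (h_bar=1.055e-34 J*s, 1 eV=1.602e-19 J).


E = (n + 1/2) * h_bar * omega
= (3 + 0.5) * 1.055e-34 * 5.9700e+13
= 3.5 * 6.2983e-21
= 2.2044e-20 J
= 0.1376 eV

0.1376


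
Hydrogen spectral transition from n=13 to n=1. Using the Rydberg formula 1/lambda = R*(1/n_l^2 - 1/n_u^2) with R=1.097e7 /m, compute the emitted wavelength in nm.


1/lambda = R * (1/n_l^2 - 1/n_u^2)
= 1.097e7 * (1/1^2 - 1/13^2)
= 1.097e7 * (1.0 - 0.005917)
= 1.097e7 * 0.994083
= 1.0905e+07 /m
lambda = 1 / 1.0905e+07 = 91.7003 nm

91.7003


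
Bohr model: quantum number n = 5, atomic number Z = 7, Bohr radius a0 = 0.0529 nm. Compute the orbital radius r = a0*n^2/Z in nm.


r = a0 * n^2 / Z
= 0.0529 * 5^2 / 7
= 0.0529 * 25 / 7
= 0.1889 nm

0.1889


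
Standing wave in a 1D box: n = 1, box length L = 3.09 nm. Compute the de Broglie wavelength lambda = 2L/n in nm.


lambda = 2L / n
= 2 * 3.09 / 1
= 6.18 / 1
= 6.18 nm

6.18


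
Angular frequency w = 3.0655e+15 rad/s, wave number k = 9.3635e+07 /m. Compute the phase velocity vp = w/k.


vp = w / k
= 3.0655e+15 / 9.3635e+07
= 3.2739e+07 m/s

3.2739e+07


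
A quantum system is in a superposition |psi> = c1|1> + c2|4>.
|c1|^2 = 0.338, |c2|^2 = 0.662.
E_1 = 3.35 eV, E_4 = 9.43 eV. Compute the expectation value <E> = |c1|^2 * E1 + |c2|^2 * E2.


<E> = |c1|^2 * E1 + |c2|^2 * E2
= 0.338 * 3.35 + 0.662 * 9.43
= 1.1323 + 6.2427
= 7.375 eV

7.375


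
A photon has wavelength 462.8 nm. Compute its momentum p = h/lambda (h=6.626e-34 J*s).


p = h / lambda
= 6.626e-34 / (462.8e-9)
= 6.626e-34 / 4.6280e-07
= 1.4317e-27 kg*m/s

1.4317e-27


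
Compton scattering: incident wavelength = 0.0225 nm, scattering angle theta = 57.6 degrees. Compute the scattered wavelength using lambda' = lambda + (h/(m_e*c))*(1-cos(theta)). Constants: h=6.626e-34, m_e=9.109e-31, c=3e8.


Compton wavelength: h/(m_e*c) = 2.4247e-12 m
d_lambda = 2.4247e-12 * (1 - cos(57.6 deg))
= 2.4247e-12 * 0.464173
= 1.1255e-12 m = 0.001125 nm
lambda' = 0.0225 + 0.001125
= 0.023625 nm

0.023625


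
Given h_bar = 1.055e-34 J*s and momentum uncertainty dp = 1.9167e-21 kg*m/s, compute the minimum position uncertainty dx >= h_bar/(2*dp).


dx = h_bar / (2 * dp)
= 1.055e-34 / (2 * 1.9167e-21)
= 1.055e-34 / 3.8334e-21
= 2.7521e-14 m

2.7521e-14


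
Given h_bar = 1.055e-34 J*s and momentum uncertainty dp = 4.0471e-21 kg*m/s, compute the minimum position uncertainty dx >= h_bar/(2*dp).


dx = h_bar / (2 * dp)
= 1.055e-34 / (2 * 4.0471e-21)
= 1.055e-34 / 8.0942e-21
= 1.3034e-14 m

1.3034e-14


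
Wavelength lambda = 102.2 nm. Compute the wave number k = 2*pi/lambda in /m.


k = 2 * pi / lambda
= 6.2832 / (102.2e-9)
= 6.2832 / 1.0220e-07
= 6.1479e+07 /m

6.1479e+07


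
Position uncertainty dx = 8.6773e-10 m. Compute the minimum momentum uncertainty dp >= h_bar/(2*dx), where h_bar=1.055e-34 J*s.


dp = h_bar / (2 * dx)
= 1.055e-34 / (2 * 8.6773e-10)
= 1.055e-34 / 1.7355e-09
= 6.0791e-26 kg*m/s

6.0791e-26


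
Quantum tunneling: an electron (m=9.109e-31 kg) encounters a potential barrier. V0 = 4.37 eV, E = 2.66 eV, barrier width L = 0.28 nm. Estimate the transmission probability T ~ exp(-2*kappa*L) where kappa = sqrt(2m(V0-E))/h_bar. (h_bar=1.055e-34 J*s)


V0 - E = 1.71 eV = 2.7394e-19 J
kappa = sqrt(2 * m * (V0-E)) / h_bar
= sqrt(2 * 9.109e-31 * 2.7394e-19) / 1.055e-34
= 6.6962e+09 /m
2*kappa*L = 2 * 6.6962e+09 * 0.28e-9
= 3.7499
T = exp(-3.7499) = 2.352100e-02

2.352100e-02


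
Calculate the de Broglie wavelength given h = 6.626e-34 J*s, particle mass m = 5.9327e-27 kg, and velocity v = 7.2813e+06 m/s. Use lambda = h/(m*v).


lambda = h / (m * v)
= 6.626e-34 / (5.9327e-27 * 7.2813e+06)
= 6.626e-34 / 4.3198e-20
= 1.5339e-14 m

1.5339e-14


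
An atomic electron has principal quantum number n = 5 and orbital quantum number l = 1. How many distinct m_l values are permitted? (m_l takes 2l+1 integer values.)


m_l ranges from -l to +l in integer steps
So m_l goes from -1 to +1
Count = 2l + 1 = 2*1 + 1
= 3

3


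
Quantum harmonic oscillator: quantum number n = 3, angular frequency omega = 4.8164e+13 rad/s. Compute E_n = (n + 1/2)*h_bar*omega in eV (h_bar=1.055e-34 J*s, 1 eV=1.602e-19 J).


E = (n + 1/2) * h_bar * omega
= (3 + 0.5) * 1.055e-34 * 4.8164e+13
= 3.5 * 5.0813e-21
= 1.7785e-20 J
= 0.111 eV

0.111


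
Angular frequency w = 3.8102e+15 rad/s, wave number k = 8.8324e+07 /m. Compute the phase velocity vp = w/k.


vp = w / k
= 3.8102e+15 / 8.8324e+07
= 4.3139e+07 m/s

4.3139e+07


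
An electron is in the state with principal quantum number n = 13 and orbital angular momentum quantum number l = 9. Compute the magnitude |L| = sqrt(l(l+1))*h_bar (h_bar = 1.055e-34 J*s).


L = sqrt(l*(l+1)) * h_bar
= sqrt(9 * 10) * 1.055e-34
= sqrt(90) * 1.055e-34
= 9.4868 * 1.055e-34
= 1.0009e-33 J*s

1.0009e-33


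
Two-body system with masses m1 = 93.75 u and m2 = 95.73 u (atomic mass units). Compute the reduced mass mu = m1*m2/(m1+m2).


mu = m1 * m2 / (m1 + m2)
= 93.75 * 95.73 / (93.75 + 95.73)
= 8974.6875 / 189.48
= 47.3648 u

47.3648


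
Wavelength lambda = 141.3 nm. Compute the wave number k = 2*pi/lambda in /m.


k = 2 * pi / lambda
= 6.2832 / (141.3e-9)
= 6.2832 / 1.4130e-07
= 4.4467e+07 /m

4.4467e+07


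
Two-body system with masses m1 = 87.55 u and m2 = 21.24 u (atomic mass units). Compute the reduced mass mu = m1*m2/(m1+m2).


mu = m1 * m2 / (m1 + m2)
= 87.55 * 21.24 / (87.55 + 21.24)
= 1859.562 / 108.79
= 17.0931 u

17.0931


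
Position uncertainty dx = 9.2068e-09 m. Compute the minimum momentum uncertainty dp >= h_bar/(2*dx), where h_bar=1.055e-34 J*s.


dp = h_bar / (2 * dx)
= 1.055e-34 / (2 * 9.2068e-09)
= 1.055e-34 / 1.8414e-08
= 5.7295e-27 kg*m/s

5.7295e-27


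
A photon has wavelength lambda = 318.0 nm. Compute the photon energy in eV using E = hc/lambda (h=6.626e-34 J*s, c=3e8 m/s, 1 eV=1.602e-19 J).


E = hc / lambda
= (6.626e-34)(3e8) / (318.0e-9)
= 1.9878e-25 / 3.1800e-07
= 6.2509e-19 J
Converting to eV: 6.2509e-19 / 1.602e-19
= 3.902 eV

3.902


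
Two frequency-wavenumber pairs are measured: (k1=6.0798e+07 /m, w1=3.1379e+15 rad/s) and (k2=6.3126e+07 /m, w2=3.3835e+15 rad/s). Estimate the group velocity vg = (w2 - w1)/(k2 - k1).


vg = (w2 - w1) / (k2 - k1)
= (3.3835e+15 - 3.1379e+15) / (6.3126e+07 - 6.0798e+07)
= 2.4560e+14 / 2.3280e+06
= 1.0550e+08 m/s

1.0550e+08


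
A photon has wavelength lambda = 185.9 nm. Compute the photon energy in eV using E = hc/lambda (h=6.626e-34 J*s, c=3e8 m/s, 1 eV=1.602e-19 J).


E = hc / lambda
= (6.626e-34)(3e8) / (185.9e-9)
= 1.9878e-25 / 1.8590e-07
= 1.0693e-18 J
Converting to eV: 1.0693e-18 / 1.602e-19
= 6.6747 eV

6.6747


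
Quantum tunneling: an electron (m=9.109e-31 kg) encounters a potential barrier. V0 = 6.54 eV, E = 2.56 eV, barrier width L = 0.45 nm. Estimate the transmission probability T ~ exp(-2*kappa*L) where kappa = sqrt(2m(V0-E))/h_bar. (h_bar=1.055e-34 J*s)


V0 - E = 3.98 eV = 6.3760e-19 J
kappa = sqrt(2 * m * (V0-E)) / h_bar
= sqrt(2 * 9.109e-31 * 6.3760e-19) / 1.055e-34
= 1.0216e+10 /m
2*kappa*L = 2 * 1.0216e+10 * 0.45e-9
= 9.1942
T = exp(-9.1942) = 1.016288e-04

1.016288e-04


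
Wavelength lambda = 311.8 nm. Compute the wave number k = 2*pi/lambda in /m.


k = 2 * pi / lambda
= 6.2832 / (311.8e-9)
= 6.2832 / 3.1180e-07
= 2.0151e+07 /m

2.0151e+07


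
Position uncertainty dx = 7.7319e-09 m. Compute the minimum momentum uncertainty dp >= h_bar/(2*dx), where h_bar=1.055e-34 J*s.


dp = h_bar / (2 * dx)
= 1.055e-34 / (2 * 7.7319e-09)
= 1.055e-34 / 1.5464e-08
= 6.8224e-27 kg*m/s

6.8224e-27


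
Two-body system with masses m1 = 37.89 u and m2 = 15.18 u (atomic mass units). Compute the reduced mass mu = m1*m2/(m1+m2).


mu = m1 * m2 / (m1 + m2)
= 37.89 * 15.18 / (37.89 + 15.18)
= 575.1702 / 53.07
= 10.838 u

10.838


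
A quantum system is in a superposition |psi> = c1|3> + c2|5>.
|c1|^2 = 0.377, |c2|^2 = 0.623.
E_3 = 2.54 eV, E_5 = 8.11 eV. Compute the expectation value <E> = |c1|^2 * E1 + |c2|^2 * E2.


<E> = |c1|^2 * E1 + |c2|^2 * E2
= 0.377 * 2.54 + 0.623 * 8.11
= 0.9576 + 5.0525
= 6.0101 eV

6.0101


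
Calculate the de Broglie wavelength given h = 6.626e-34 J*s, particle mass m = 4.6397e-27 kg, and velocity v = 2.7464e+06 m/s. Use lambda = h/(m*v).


lambda = h / (m * v)
= 6.626e-34 / (4.6397e-27 * 2.7464e+06)
= 6.626e-34 / 1.2742e-20
= 5.1999e-14 m

5.1999e-14


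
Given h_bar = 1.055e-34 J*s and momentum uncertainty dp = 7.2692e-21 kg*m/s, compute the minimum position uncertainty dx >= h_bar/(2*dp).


dx = h_bar / (2 * dp)
= 1.055e-34 / (2 * 7.2692e-21)
= 1.055e-34 / 1.4538e-20
= 7.2566e-15 m

7.2566e-15


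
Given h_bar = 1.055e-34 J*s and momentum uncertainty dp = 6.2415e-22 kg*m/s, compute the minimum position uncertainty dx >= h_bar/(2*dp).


dx = h_bar / (2 * dp)
= 1.055e-34 / (2 * 6.2415e-22)
= 1.055e-34 / 1.2483e-21
= 8.4515e-14 m

8.4515e-14


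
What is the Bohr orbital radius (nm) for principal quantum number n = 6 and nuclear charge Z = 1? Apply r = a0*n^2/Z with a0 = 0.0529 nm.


r = a0 * n^2 / Z
= 0.0529 * 6^2 / 1
= 0.0529 * 36 / 1
= 1.9044 nm

1.9044


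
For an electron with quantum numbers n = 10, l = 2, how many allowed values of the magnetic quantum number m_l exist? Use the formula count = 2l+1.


m_l ranges from -l to +l in integer steps
So m_l goes from -2 to +2
Count = 2l + 1 = 2*2 + 1
= 5

5


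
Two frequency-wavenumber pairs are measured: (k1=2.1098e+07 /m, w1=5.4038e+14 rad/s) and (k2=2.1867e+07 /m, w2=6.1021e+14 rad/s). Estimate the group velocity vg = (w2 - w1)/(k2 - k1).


vg = (w2 - w1) / (k2 - k1)
= (6.1021e+14 - 5.4038e+14) / (2.1867e+07 - 2.1098e+07)
= 6.9830e+13 / 7.6900e+05
= 9.0806e+07 m/s

9.0806e+07


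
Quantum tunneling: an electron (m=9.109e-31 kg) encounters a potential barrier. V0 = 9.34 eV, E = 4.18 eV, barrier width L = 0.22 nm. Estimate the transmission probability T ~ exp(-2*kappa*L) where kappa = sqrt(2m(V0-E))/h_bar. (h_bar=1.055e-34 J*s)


V0 - E = 5.16 eV = 8.2663e-19 J
kappa = sqrt(2 * m * (V0-E)) / h_bar
= sqrt(2 * 9.109e-31 * 8.2663e-19) / 1.055e-34
= 1.1632e+10 /m
2*kappa*L = 2 * 1.1632e+10 * 0.22e-9
= 5.1181
T = exp(-5.1181) = 5.987536e-03

5.987536e-03


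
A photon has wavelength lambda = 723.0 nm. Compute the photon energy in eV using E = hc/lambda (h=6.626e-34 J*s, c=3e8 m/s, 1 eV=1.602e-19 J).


E = hc / lambda
= (6.626e-34)(3e8) / (723.0e-9)
= 1.9878e-25 / 7.2300e-07
= 2.7494e-19 J
Converting to eV: 2.7494e-19 / 1.602e-19
= 1.7162 eV

1.7162


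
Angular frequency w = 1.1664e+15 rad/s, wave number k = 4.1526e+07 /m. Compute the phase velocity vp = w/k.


vp = w / k
= 1.1664e+15 / 4.1526e+07
= 2.8088e+07 m/s

2.8088e+07


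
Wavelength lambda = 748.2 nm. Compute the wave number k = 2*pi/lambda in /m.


k = 2 * pi / lambda
= 6.2832 / (748.2e-9)
= 6.2832 / 7.4820e-07
= 8.3977e+06 /m

8.3977e+06


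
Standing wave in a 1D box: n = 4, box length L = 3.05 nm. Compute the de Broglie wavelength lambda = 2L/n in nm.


lambda = 2L / n
= 2 * 3.05 / 4
= 6.1 / 4
= 1.525 nm

1.525


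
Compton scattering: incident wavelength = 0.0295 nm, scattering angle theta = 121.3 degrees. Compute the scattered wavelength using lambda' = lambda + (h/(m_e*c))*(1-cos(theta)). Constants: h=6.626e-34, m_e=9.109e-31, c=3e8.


Compton wavelength: h/(m_e*c) = 2.4247e-12 m
d_lambda = 2.4247e-12 * (1 - cos(121.3 deg))
= 2.4247e-12 * 1.519519
= 3.6844e-12 m = 0.003684 nm
lambda' = 0.0295 + 0.003684
= 0.033184 nm

0.033184


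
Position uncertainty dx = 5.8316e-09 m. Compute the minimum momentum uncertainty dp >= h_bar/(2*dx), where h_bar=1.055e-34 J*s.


dp = h_bar / (2 * dx)
= 1.055e-34 / (2 * 5.8316e-09)
= 1.055e-34 / 1.1663e-08
= 9.0455e-27 kg*m/s

9.0455e-27


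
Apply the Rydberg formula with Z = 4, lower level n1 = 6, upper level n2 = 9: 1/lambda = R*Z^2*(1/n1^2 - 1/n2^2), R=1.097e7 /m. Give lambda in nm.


1/lambda = R * Z^2 * (1/n1^2 - 1/n2^2)
= 1.097e7 * 4^2 * (1/6^2 - 1/9^2)
= 1.097e7 * 16 * (0.027778 - 0.012346)
= 2.7086e+06 /m
lambda = 1 / 2.7086e+06
= 369.1887 nm

369.1887


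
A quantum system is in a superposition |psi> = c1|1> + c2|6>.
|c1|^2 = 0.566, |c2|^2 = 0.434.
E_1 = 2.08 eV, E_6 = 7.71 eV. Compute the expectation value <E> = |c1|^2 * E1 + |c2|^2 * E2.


<E> = |c1|^2 * E1 + |c2|^2 * E2
= 0.566 * 2.08 + 0.434 * 7.71
= 1.1773 + 3.3461
= 4.5234 eV

4.5234


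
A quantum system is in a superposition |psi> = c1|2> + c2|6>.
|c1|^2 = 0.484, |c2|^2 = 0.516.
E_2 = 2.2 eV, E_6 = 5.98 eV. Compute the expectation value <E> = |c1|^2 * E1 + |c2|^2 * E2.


<E> = |c1|^2 * E1 + |c2|^2 * E2
= 0.484 * 2.2 + 0.516 * 5.98
= 1.0648 + 3.0857
= 4.1505 eV

4.1505


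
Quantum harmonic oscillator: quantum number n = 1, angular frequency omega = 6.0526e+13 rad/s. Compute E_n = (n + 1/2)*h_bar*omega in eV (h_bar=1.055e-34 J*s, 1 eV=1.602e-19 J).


E = (n + 1/2) * h_bar * omega
= (1 + 0.5) * 1.055e-34 * 6.0526e+13
= 1.5 * 6.3855e-21
= 9.5782e-21 J
= 0.0598 eV

0.0598


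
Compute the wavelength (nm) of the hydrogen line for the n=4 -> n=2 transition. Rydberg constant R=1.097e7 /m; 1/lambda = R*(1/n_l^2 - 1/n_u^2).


1/lambda = R * (1/n_l^2 - 1/n_u^2)
= 1.097e7 * (1/2^2 - 1/4^2)
= 1.097e7 * (0.25 - 0.0625)
= 1.097e7 * 0.1875
= 2.0569e+06 /m
lambda = 1 / 2.0569e+06 = 486.1744 nm

486.1744


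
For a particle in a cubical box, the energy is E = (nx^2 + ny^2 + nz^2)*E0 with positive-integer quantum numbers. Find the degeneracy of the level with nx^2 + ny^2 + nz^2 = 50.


Enumerate all (nx, ny, nz) with nx^2 + ny^2 + nz^2 = 50:
(3,4,5)
(3,5,4)
(4,3,5)
(4,5,3)
(5,3,4)
(5,4,3)
Total degeneracy = 6

6


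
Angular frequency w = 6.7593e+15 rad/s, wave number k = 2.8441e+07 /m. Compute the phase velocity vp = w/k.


vp = w / k
= 6.7593e+15 / 2.8441e+07
= 2.3766e+08 m/s

2.3766e+08


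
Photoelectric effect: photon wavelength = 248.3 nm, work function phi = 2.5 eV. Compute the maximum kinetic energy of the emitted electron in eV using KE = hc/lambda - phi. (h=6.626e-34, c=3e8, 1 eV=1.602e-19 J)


E_photon = hc / lambda
= (6.626e-34)(3e8) / (248.3e-9)
= 8.0056e-19 J
= 4.9973 eV
KE = E_photon - phi
= 4.9973 - 2.5
= 2.4973 eV

2.4973


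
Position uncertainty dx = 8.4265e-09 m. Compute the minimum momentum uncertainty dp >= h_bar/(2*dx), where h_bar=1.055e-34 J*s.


dp = h_bar / (2 * dx)
= 1.055e-34 / (2 * 8.4265e-09)
= 1.055e-34 / 1.6853e-08
= 6.2600e-27 kg*m/s

6.2600e-27


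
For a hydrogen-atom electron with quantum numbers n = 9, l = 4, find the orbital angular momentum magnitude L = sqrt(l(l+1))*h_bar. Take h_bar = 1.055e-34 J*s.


L = sqrt(l*(l+1)) * h_bar
= sqrt(4 * 5) * 1.055e-34
= sqrt(20) * 1.055e-34
= 4.4721 * 1.055e-34
= 4.7181e-34 J*s

4.7181e-34


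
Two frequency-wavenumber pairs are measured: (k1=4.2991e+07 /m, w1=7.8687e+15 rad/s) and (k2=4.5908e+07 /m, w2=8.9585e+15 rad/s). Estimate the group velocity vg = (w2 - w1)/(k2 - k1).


vg = (w2 - w1) / (k2 - k1)
= (8.9585e+15 - 7.8687e+15) / (4.5908e+07 - 4.2991e+07)
= 1.0898e+15 / 2.9170e+06
= 3.7360e+08 m/s

3.7360e+08


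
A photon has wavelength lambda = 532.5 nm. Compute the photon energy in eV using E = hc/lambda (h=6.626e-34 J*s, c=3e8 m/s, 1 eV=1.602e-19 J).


E = hc / lambda
= (6.626e-34)(3e8) / (532.5e-9)
= 1.9878e-25 / 5.3250e-07
= 3.7330e-19 J
Converting to eV: 3.7330e-19 / 1.602e-19
= 2.3302 eV

2.3302


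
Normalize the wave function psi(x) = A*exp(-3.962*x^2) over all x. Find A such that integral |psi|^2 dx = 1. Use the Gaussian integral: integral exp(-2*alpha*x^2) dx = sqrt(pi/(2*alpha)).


integral |psi|^2 dx = A^2 * sqrt(pi/(2*alpha)) = 1
A^2 = sqrt(2*alpha/pi)
= sqrt(2 * 3.962 / pi)
= 1.588171
A = sqrt(1.588171)
= 1.2602

1.2602


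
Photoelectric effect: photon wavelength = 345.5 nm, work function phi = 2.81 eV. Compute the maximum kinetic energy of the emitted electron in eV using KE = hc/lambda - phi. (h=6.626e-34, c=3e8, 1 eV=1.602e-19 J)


E_photon = hc / lambda
= (6.626e-34)(3e8) / (345.5e-9)
= 5.7534e-19 J
= 3.5914 eV
KE = E_photon - phi
= 3.5914 - 2.81
= 0.7814 eV

0.7814


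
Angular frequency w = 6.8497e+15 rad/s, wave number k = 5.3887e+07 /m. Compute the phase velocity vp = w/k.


vp = w / k
= 6.8497e+15 / 5.3887e+07
= 1.2711e+08 m/s

1.2711e+08


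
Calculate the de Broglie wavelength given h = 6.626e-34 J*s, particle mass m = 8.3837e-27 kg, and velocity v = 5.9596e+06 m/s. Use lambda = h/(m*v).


lambda = h / (m * v)
= 6.626e-34 / (8.3837e-27 * 5.9596e+06)
= 6.626e-34 / 4.9963e-20
= 1.3262e-14 m

1.3262e-14


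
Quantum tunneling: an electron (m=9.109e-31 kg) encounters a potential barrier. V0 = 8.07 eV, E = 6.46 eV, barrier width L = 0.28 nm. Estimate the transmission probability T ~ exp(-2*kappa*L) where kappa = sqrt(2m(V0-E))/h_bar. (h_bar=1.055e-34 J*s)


V0 - E = 1.61 eV = 2.5792e-19 J
kappa = sqrt(2 * m * (V0-E)) / h_bar
= sqrt(2 * 9.109e-31 * 2.5792e-19) / 1.055e-34
= 6.4974e+09 /m
2*kappa*L = 2 * 6.4974e+09 * 0.28e-9
= 3.6386
T = exp(-3.6386) = 2.629005e-02

2.629005e-02


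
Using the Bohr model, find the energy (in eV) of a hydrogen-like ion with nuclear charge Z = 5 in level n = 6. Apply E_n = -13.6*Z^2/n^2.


E_n = -13.6 * Z^2 / n^2
= -13.6 * 5^2 / 6^2
= -13.6 * 25 / 36
= -9.4444 eV

-9.4444


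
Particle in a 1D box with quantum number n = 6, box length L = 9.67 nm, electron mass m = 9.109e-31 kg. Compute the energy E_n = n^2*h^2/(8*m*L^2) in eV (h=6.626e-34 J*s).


E = n^2 * h^2 / (8 * m * L^2)
= 6^2 * (6.626e-34)^2 / (8 * 9.109e-31 * (9.67e-9)^2)
= 36 * 4.3904e-67 / (8 * 9.109e-31 * 9.3509e-17)
= 2.3195e-20 J
= 0.1448 eV

0.1448


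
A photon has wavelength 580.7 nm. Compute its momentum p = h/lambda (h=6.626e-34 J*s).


p = h / lambda
= 6.626e-34 / (580.7e-9)
= 6.626e-34 / 5.8070e-07
= 1.1410e-27 kg*m/s

1.1410e-27


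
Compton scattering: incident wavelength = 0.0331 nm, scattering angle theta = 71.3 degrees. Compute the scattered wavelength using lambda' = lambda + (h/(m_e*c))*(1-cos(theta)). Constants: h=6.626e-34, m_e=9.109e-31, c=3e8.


Compton wavelength: h/(m_e*c) = 2.4247e-12 m
d_lambda = 2.4247e-12 * (1 - cos(71.3 deg))
= 2.4247e-12 * 0.679387
= 1.6473e-12 m = 0.001647 nm
lambda' = 0.0331 + 0.001647
= 0.034747 nm

0.034747


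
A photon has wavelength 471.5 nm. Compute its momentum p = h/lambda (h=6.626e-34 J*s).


p = h / lambda
= 6.626e-34 / (471.5e-9)
= 6.626e-34 / 4.7150e-07
= 1.4053e-27 kg*m/s

1.4053e-27


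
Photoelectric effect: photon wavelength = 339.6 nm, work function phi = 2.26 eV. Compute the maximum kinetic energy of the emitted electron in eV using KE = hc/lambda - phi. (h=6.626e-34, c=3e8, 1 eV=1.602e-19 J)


E_photon = hc / lambda
= (6.626e-34)(3e8) / (339.6e-9)
= 5.8534e-19 J
= 3.6538 eV
KE = E_photon - phi
= 3.6538 - 2.26
= 1.3938 eV

1.3938


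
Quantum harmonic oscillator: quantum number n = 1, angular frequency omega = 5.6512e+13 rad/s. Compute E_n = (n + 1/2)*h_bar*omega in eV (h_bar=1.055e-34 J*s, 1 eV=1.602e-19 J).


E = (n + 1/2) * h_bar * omega
= (1 + 0.5) * 1.055e-34 * 5.6512e+13
= 1.5 * 5.9620e-21
= 8.9430e-21 J
= 0.0558 eV

0.0558


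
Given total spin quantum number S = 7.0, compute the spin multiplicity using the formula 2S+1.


Spin multiplicity = 2S + 1
= 2 * 7.0 + 1
= 14.0 + 1
= 15

15


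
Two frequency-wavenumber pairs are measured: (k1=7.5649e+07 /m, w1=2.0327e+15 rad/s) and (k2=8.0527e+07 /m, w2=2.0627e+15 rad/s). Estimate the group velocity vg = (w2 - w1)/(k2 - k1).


vg = (w2 - w1) / (k2 - k1)
= (2.0627e+15 - 2.0327e+15) / (8.0527e+07 - 7.5649e+07)
= 3.0000e+13 / 4.8780e+06
= 6.1501e+06 m/s

6.1501e+06


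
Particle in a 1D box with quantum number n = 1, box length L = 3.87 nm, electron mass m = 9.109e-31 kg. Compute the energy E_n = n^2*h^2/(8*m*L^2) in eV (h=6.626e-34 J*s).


E = n^2 * h^2 / (8 * m * L^2)
= 1^2 * (6.626e-34)^2 / (8 * 9.109e-31 * (3.87e-9)^2)
= 1 * 4.3904e-67 / (8 * 9.109e-31 * 1.4977e-17)
= 4.0227e-21 J
= 0.0251 eV

0.0251


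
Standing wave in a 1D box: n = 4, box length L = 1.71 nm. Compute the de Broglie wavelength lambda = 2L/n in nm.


lambda = 2L / n
= 2 * 1.71 / 4
= 3.42 / 4
= 0.855 nm

0.855


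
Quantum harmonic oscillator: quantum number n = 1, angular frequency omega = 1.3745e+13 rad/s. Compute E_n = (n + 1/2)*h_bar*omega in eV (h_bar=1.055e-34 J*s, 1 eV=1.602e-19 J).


E = (n + 1/2) * h_bar * omega
= (1 + 0.5) * 1.055e-34 * 1.3745e+13
= 1.5 * 1.4501e-21
= 2.1751e-21 J
= 0.0136 eV

0.0136


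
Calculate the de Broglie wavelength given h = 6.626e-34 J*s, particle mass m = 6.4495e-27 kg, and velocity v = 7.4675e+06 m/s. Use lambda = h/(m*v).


lambda = h / (m * v)
= 6.626e-34 / (6.4495e-27 * 7.4675e+06)
= 6.626e-34 / 4.8162e-20
= 1.3758e-14 m

1.3758e-14


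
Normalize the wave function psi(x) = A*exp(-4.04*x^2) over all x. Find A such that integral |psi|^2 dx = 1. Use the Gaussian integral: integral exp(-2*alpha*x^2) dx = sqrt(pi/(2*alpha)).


integral |psi|^2 dx = A^2 * sqrt(pi/(2*alpha)) = 1
A^2 = sqrt(2*alpha/pi)
= sqrt(2 * 4.04 / pi)
= 1.603728
A = sqrt(1.603728)
= 1.2664

1.2664


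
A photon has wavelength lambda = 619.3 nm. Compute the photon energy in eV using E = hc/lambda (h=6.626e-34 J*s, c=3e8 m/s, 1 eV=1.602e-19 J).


E = hc / lambda
= (6.626e-34)(3e8) / (619.3e-9)
= 1.9878e-25 / 6.1930e-07
= 3.2098e-19 J
Converting to eV: 3.2098e-19 / 1.602e-19
= 2.0036 eV

2.0036


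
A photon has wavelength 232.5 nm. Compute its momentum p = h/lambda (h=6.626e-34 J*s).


p = h / lambda
= 6.626e-34 / (232.5e-9)
= 6.626e-34 / 2.3250e-07
= 2.8499e-27 kg*m/s

2.8499e-27


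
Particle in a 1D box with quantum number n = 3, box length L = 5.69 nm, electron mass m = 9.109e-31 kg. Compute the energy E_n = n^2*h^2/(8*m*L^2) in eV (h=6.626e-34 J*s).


E = n^2 * h^2 / (8 * m * L^2)
= 3^2 * (6.626e-34)^2 / (8 * 9.109e-31 * (5.69e-9)^2)
= 9 * 4.3904e-67 / (8 * 9.109e-31 * 3.2376e-17)
= 1.6748e-20 J
= 0.1045 eV

0.1045


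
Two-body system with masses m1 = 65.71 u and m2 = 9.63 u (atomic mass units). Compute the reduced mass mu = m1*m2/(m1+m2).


mu = m1 * m2 / (m1 + m2)
= 65.71 * 9.63 / (65.71 + 9.63)
= 632.7873 / 75.34
= 8.3991 u

8.3991


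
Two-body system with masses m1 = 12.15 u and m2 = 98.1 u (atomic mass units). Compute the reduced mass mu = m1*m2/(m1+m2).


mu = m1 * m2 / (m1 + m2)
= 12.15 * 98.1 / (12.15 + 98.1)
= 1191.915 / 110.25
= 10.811 u

10.811


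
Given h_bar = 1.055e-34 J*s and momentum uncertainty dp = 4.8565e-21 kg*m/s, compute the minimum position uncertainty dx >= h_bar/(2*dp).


dx = h_bar / (2 * dp)
= 1.055e-34 / (2 * 4.8565e-21)
= 1.055e-34 / 9.7130e-21
= 1.0862e-14 m

1.0862e-14


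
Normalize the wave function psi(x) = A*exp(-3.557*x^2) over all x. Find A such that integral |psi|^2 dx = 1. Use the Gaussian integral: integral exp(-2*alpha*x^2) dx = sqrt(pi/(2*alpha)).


integral |psi|^2 dx = A^2 * sqrt(pi/(2*alpha)) = 1
A^2 = sqrt(2*alpha/pi)
= sqrt(2 * 3.557 / pi)
= 1.504811
A = sqrt(1.504811)
= 1.2267

1.2267


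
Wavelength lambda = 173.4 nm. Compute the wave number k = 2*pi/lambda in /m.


k = 2 * pi / lambda
= 6.2832 / (173.4e-9)
= 6.2832 / 1.7340e-07
= 3.6235e+07 /m

3.6235e+07


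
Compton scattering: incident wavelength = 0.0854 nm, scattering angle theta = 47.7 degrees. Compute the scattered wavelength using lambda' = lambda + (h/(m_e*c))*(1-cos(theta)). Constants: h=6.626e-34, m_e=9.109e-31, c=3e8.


Compton wavelength: h/(m_e*c) = 2.4247e-12 m
d_lambda = 2.4247e-12 * (1 - cos(47.7 deg))
= 2.4247e-12 * 0.326987
= 7.9285e-13 m = 0.000793 nm
lambda' = 0.0854 + 0.000793
= 0.086193 nm

0.086193


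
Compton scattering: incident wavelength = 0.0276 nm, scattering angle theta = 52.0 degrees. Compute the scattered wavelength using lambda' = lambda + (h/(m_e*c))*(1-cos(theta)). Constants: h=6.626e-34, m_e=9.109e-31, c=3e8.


Compton wavelength: h/(m_e*c) = 2.4247e-12 m
d_lambda = 2.4247e-12 * (1 - cos(52.0 deg))
= 2.4247e-12 * 0.384339
= 9.3191e-13 m = 0.000932 nm
lambda' = 0.0276 + 0.000932
= 0.028532 nm

0.028532


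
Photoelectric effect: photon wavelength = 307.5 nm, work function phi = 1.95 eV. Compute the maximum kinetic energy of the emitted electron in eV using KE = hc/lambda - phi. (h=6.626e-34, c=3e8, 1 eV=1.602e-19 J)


E_photon = hc / lambda
= (6.626e-34)(3e8) / (307.5e-9)
= 6.4644e-19 J
= 4.0352 eV
KE = E_photon - phi
= 4.0352 - 1.95
= 2.0852 eV

2.0852


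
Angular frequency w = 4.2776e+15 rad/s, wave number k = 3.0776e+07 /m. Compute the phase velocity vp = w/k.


vp = w / k
= 4.2776e+15 / 3.0776e+07
= 1.3899e+08 m/s

1.3899e+08


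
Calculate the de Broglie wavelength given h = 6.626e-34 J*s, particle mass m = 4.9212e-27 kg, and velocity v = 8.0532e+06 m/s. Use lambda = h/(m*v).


lambda = h / (m * v)
= 6.626e-34 / (4.9212e-27 * 8.0532e+06)
= 6.626e-34 / 3.9631e-20
= 1.6719e-14 m

1.6719e-14


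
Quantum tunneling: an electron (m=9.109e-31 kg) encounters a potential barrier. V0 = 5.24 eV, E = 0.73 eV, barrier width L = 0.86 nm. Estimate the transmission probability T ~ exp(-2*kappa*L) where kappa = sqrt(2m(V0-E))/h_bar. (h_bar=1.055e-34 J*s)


V0 - E = 4.51 eV = 7.2250e-19 J
kappa = sqrt(2 * m * (V0-E)) / h_bar
= sqrt(2 * 9.109e-31 * 7.2250e-19) / 1.055e-34
= 1.0875e+10 /m
2*kappa*L = 2 * 1.0875e+10 * 0.86e-9
= 18.7045
T = exp(-18.7045) = 7.529105e-09

7.529105e-09


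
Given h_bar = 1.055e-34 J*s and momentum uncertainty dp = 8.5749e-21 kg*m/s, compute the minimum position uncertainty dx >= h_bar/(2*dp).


dx = h_bar / (2 * dp)
= 1.055e-34 / (2 * 8.5749e-21)
= 1.055e-34 / 1.7150e-20
= 6.1517e-15 m

6.1517e-15


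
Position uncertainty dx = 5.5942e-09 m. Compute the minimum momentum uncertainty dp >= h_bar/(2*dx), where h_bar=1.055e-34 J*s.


dp = h_bar / (2 * dx)
= 1.055e-34 / (2 * 5.5942e-09)
= 1.055e-34 / 1.1188e-08
= 9.4294e-27 kg*m/s

9.4294e-27


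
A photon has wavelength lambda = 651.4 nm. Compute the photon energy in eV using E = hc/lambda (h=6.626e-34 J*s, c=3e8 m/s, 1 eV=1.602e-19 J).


E = hc / lambda
= (6.626e-34)(3e8) / (651.4e-9)
= 1.9878e-25 / 6.5140e-07
= 3.0516e-19 J
Converting to eV: 3.0516e-19 / 1.602e-19
= 1.9049 eV

1.9049


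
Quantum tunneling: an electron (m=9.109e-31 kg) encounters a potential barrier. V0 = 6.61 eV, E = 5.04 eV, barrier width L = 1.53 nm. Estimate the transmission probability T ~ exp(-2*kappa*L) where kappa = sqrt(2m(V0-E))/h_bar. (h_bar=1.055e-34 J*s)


V0 - E = 1.57 eV = 2.5151e-19 J
kappa = sqrt(2 * m * (V0-E)) / h_bar
= sqrt(2 * 9.109e-31 * 2.5151e-19) / 1.055e-34
= 6.4162e+09 /m
2*kappa*L = 2 * 6.4162e+09 * 1.53e-9
= 19.6336
T = exp(-19.6336) = 2.973219e-09

2.973219e-09


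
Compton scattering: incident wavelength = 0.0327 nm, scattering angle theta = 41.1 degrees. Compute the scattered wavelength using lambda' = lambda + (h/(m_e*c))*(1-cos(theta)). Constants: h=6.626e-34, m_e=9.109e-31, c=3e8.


Compton wavelength: h/(m_e*c) = 2.4247e-12 m
d_lambda = 2.4247e-12 * (1 - cos(41.1 deg))
= 2.4247e-12 * 0.246437
= 5.9754e-13 m = 0.000598 nm
lambda' = 0.0327 + 0.000598
= 0.033298 nm

0.033298
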